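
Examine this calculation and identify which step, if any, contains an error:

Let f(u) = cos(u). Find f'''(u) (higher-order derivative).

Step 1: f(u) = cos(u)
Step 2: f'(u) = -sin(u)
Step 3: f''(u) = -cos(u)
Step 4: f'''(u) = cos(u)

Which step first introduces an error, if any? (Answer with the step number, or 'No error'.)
Step 4

Step 4 is incorrect due to a wrong trig function.
The step shows: cos(u)
The correct value should be: sin(u)

Explanation: sin(u) was incorrectly written as cos(u): the term sin(u) was incorrectly written as cos(u)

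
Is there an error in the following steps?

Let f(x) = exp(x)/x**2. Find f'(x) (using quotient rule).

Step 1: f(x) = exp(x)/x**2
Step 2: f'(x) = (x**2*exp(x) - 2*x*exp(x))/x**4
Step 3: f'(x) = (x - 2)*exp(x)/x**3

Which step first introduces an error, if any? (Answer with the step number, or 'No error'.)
No error

All steps in this derivation are correct.
The final answer f'(x) = (x - 2)*exp(x)/x**3 is valid.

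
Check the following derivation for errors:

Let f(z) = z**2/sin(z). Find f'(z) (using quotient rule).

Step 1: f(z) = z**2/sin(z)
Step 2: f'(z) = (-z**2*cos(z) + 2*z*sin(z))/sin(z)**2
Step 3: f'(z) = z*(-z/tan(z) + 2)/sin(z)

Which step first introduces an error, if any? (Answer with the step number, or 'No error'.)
No error

All steps in this derivation are correct.
The final answer f'(z) = z*(-z/tan(z) + 2)/sin(z) is valid.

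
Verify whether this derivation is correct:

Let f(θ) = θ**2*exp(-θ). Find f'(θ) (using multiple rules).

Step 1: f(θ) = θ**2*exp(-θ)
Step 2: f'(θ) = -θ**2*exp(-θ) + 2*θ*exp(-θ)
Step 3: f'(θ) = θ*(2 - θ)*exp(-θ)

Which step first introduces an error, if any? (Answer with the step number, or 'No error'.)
No error

All steps in this derivation are correct.
The final answer f'(θ) = θ*(2 - θ)*exp(-θ) is valid.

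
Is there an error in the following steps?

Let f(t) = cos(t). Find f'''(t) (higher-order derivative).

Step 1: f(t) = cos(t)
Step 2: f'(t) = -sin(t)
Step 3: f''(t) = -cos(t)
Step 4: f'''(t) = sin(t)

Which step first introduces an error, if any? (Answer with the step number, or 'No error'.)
No error

All steps in this derivation are correct.
The final answer f'''(t) = sin(t) is valid.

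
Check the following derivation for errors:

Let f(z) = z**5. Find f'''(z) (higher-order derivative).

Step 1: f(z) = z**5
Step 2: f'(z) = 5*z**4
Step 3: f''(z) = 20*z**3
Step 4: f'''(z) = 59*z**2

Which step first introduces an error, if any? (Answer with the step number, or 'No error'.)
Step 4

Step 4 is incorrect due to a wrong coefficient.
The step shows: 59*z**2
The correct value should be: 60*z**2

Explanation: The coefficient 60 was incorrectly written as 59: the term 60*z**2 was incorrectly written as 59*z**2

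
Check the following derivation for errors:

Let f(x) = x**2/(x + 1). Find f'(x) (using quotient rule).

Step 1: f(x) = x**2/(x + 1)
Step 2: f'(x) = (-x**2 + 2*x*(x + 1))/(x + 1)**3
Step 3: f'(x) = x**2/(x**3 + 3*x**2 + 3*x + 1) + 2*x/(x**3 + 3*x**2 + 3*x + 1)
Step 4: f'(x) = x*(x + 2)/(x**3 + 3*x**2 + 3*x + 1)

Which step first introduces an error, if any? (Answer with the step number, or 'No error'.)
Step 2

Step 2 is incorrect due to a wrong exponent.
The step shows: (-x**2 + 2*x*(x + 1))/(x + 1)**3
The correct value should be: (-x**2 + 2*x*(x + 1))/(x + 1)**2

Explanation: The exponent -2 on x + 1 was incorrectly written as -3: the term (-x**2 + 2*x*(x + 1))/(x + 1)**2 was incorrectly written as (-x**2 + 2*x*(x + 1))/(x + 1)**3
The later steps are derived from this incorrect expression, so the error originates in Step 2.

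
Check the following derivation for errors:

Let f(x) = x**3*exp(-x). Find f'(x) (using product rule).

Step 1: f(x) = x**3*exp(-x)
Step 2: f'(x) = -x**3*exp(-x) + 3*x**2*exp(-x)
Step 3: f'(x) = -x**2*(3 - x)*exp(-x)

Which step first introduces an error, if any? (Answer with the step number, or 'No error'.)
Step 3

Step 3 is incorrect due to a sign flip.
The step shows: -x**2*(3 - x)*exp(-x)
The correct value should be: x**2*(3 - x)*exp(-x)

Explanation: The sign of the whole expression was flipped: the term x**2*(3 - x)*exp(-x) was incorrectly written as -x**2*(3 - x)*exp(-x)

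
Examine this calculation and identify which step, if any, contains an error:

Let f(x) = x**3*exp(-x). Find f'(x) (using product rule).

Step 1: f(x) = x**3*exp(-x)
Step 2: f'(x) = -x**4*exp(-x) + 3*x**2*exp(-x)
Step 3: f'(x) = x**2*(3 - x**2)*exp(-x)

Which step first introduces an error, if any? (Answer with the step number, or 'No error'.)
Step 2

Step 2 is incorrect due to a wrong exponent.
The step shows: -x**4*exp(-x) + 3*x**2*exp(-x)
The correct value should be: -x**3*exp(-x) + 3*x**2*exp(-x)

Explanation: The exponent 3 on x was incorrectly written as 4: the term -x**3*exp(-x) was incorrectly written as -x**4*exp(-x)
The later steps are derived from this incorrect expression, so the error originates in Step 2.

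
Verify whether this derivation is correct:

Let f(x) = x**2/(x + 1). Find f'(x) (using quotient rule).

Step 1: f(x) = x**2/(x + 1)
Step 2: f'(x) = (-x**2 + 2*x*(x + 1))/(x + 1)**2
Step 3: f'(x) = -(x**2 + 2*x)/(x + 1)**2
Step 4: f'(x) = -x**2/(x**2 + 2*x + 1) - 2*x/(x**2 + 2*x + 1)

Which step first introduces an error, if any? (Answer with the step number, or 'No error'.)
Step 3

Step 3 is incorrect due to a sign flip.
The step shows: -(x**2 + 2*x)/(x + 1)**2
The correct value should be: (x**2 + 2*x)/(x + 1)**2

Explanation: The sign of the whole expression was flipped: the term (x**2 + 2*x)/(x + 1)**2 was incorrectly written as -(x**2 + 2*x)/(x + 1)**2
The later steps are derived from this incorrect expression, so the error originates in Step 3.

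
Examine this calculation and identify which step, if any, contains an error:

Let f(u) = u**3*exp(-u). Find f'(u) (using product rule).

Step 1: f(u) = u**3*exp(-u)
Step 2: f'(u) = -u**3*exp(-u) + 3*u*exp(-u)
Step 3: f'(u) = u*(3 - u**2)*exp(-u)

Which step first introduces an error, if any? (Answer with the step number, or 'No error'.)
Step 2

Step 2 is incorrect due to a wrong exponent.
The step shows: -u**3*exp(-u) + 3*u*exp(-u)
The correct value should be: -u**3*exp(-u) + 3*u**2*exp(-u)

Explanation: The exponent 2 on u was incorrectly written as 1: the term 3*u**2*exp(-u) was incorrectly written as 3*u*exp(-u)
The later steps are derived from this incorrect expression, so the error originates in Step 2.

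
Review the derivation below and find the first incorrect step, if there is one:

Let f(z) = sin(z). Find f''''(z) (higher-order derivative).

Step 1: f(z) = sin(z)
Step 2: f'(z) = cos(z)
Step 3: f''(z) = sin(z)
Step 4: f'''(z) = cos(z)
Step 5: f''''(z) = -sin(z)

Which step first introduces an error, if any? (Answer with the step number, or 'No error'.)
Step 3

Step 3 is incorrect due to a sign flip.
The step shows: sin(z)
The correct value should be: -sin(z)

Explanation: The sign of the whole expression was flipped: the term -sin(z) was incorrectly written as sin(z)
The later steps are derived from this incorrect expression, so the error originates in Step 3.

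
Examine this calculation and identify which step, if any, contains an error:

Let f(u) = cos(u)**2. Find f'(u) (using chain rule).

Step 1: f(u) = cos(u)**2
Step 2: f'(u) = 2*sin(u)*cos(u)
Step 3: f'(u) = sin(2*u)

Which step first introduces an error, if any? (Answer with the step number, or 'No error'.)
Step 2

Step 2 is incorrect due to a sign flip.
The step shows: 2*sin(u)*cos(u)
The correct value should be: -2*sin(u)*cos(u)

Explanation: The sign of the whole expression was flipped: the term -2*sin(u)*cos(u) was incorrectly written as 2*sin(u)*cos(u)
The later steps are derived from this incorrect expression, so the error originates in Step 2.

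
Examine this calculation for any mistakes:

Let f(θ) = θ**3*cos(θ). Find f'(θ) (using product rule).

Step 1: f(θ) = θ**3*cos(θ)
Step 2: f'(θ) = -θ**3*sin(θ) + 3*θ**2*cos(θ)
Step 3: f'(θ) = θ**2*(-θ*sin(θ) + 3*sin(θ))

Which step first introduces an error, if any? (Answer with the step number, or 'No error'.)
Step 3

Step 3 is incorrect due to a wrong trig function.
The step shows: θ**2*(-θ*sin(θ) + 3*sin(θ))
The correct value should be: θ**2*(-θ*sin(θ) + 3*cos(θ))

Explanation: cos(θ) was incorrectly written as sin(θ): the term θ**2*(-θ*sin(θ) + 3*cos(θ)) was incorrectly written as θ**2*(-θ*sin(θ) + 3*sin(θ))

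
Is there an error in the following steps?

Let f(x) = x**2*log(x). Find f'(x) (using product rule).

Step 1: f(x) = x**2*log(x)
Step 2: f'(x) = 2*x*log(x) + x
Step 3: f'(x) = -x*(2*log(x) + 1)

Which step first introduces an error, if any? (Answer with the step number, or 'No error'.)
Step 3

Step 3 is incorrect due to a sign flip.
The step shows: -x*(2*log(x) + 1)
The correct value should be: x*(2*log(x) + 1)

Explanation: The sign of the whole expression was flipped: the term x*(2*log(x) + 1) was incorrectly written as -x*(2*log(x) + 1)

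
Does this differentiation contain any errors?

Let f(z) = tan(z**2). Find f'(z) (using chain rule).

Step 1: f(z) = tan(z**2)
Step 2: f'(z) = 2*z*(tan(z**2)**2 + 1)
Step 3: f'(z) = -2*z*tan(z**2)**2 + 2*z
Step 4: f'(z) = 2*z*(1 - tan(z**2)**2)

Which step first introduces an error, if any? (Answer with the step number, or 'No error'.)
Step 3

Step 3 is incorrect due to a sign flip.
The step shows: -2*z*tan(z**2)**2 + 2*z
The correct value should be: 2*z*tan(z**2)**2 + 2*z

Explanation: The sign of one term was flipped: the term 2*z*tan(z**2)**2 was incorrectly written as -2*z*tan(z**2)**2
The later steps are derived from this incorrect expression, so the error originates in Step 3.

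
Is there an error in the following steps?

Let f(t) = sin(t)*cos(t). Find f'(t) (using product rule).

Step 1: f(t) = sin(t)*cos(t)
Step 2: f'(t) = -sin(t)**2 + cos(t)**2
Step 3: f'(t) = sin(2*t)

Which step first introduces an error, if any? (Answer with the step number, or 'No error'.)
Step 3

Step 3 is incorrect due to a wrong trig function.
The step shows: sin(2*t)
The correct value should be: cos(2*t)

Explanation: cos(2*t) was incorrectly written as sin(2*t): the term cos(2*t) was incorrectly written as sin(2*t)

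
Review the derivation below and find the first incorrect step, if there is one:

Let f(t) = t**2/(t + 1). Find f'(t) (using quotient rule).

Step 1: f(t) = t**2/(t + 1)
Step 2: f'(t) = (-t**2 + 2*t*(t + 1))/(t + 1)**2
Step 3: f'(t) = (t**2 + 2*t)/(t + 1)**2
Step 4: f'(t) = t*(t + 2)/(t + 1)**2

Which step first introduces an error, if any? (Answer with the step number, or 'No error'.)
No error

All steps in this derivation are correct.
The final answer f'(t) = t*(t + 2)/(t + 1)**2 is valid.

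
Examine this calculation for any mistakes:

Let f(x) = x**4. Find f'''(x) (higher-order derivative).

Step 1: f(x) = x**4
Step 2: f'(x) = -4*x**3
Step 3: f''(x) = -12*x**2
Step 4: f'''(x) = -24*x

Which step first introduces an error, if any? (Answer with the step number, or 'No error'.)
Step 2

Step 2 is incorrect due to a sign flip.
The step shows: -4*x**3
The correct value should be: 4*x**3

Explanation: The sign of the whole expression was flipped: the term 4*x**3 was incorrectly written as -4*x**3
The later steps are derived from this incorrect expression, so the error originates in Step 2.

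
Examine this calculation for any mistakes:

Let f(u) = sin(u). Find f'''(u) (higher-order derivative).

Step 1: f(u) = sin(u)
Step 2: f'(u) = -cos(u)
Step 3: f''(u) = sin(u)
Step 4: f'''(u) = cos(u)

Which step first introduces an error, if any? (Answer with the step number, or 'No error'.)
Step 2

Step 2 is incorrect due to a sign flip.
The step shows: -cos(u)
The correct value should be: cos(u)

Explanation: The sign of the whole expression was flipped: the term cos(u) was incorrectly written as -cos(u)
The later steps are derived from this incorrect expression, so the error originates in Step 2.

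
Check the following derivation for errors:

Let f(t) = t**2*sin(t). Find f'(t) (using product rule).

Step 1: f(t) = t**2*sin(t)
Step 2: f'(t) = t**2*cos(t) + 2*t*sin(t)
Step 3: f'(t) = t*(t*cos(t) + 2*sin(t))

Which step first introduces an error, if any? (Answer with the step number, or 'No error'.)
No error

All steps in this derivation are correct.
The final answer f'(t) = t*(t*cos(t) + 2*sin(t)) is valid.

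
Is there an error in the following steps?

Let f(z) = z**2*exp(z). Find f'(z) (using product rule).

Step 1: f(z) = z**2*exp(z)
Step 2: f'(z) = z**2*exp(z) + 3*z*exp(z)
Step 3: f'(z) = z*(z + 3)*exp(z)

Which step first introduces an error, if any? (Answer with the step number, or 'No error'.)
Step 2

Step 2 is incorrect due to a wrong coefficient.
The step shows: z**2*exp(z) + 3*z*exp(z)
The correct value should be: z**2*exp(z) + 2*z*exp(z)

Explanation: The coefficient 2 was incorrectly written as 3: the term 2*z*exp(z) was incorrectly written as 3*z*exp(z)
The later steps are derived from this incorrect expression, so the error originates in Step 2.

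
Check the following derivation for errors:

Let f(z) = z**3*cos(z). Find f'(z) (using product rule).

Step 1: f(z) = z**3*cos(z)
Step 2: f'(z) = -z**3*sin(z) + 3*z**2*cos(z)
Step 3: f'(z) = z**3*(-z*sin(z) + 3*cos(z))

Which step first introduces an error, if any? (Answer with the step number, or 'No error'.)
Step 3

Step 3 is incorrect due to a wrong exponent.
The step shows: z**3*(-z*sin(z) + 3*cos(z))
The correct value should be: z**2*(-z*sin(z) + 3*cos(z))

Explanation: The exponent 2 on z was incorrectly written as 3: the term z**2*(-z*sin(z) + 3*cos(z)) was incorrectly written as z**3*(-z*sin(z) + 3*cos(z))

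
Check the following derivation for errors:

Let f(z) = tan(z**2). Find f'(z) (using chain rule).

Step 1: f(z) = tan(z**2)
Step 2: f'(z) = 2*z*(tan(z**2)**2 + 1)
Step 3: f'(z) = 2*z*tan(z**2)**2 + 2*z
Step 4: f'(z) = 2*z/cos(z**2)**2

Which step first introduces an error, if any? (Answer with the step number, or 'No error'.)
No error

All steps in this derivation are correct.
The final answer f'(z) = 2*z/cos(z**2)**2 is valid.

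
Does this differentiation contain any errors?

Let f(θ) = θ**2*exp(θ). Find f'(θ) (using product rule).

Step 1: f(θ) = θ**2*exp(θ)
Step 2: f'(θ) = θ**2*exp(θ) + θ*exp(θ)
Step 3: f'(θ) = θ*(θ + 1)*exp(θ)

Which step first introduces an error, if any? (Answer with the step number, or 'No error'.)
Step 2

Step 2 is incorrect due to a wrong coefficient.
The step shows: θ**2*exp(θ) + θ*exp(θ)
The correct value should be: θ**2*exp(θ) + 2*θ*exp(θ)

Explanation: The coefficient 2 was incorrectly written as 1: the term 2*θ*exp(θ) was incorrectly written as θ*exp(θ)
The later steps are derived from this incorrect expression, so the error originates in Step 2.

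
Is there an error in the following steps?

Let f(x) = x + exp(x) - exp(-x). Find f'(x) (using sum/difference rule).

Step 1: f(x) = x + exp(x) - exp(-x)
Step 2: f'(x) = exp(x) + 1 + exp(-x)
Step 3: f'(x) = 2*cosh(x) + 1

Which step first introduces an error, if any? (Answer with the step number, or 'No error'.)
No error

All steps in this derivation are correct.
The final answer f'(x) = 2*cosh(x) + 1 is valid.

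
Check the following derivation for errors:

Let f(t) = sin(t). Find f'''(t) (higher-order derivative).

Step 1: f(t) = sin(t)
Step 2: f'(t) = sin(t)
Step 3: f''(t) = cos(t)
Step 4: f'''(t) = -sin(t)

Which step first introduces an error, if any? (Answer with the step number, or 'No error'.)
Step 2

Step 2 is incorrect due to a wrong trig function.
The step shows: sin(t)
The correct value should be: cos(t)

Explanation: cos(t) was incorrectly written as sin(t): the term cos(t) was incorrectly written as sin(t)
The later steps are derived from this incorrect expression, so the error originates in Step 2.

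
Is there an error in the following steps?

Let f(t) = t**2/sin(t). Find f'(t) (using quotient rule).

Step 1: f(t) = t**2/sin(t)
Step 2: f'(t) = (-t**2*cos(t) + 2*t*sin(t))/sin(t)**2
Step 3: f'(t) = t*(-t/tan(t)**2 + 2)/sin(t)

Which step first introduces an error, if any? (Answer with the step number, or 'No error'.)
Step 3

Step 3 is incorrect due to a wrong exponent.
The step shows: t*(-t/tan(t)**2 + 2)/sin(t)
The correct value should be: t*(-t/tan(t) + 2)/sin(t)

Explanation: The exponent -1 on tan(t) was incorrectly written as -2: the term t*(-t/tan(t) + 2)/sin(t) was incorrectly written as t*(-t/tan(t)**2 + 2)/sin(t)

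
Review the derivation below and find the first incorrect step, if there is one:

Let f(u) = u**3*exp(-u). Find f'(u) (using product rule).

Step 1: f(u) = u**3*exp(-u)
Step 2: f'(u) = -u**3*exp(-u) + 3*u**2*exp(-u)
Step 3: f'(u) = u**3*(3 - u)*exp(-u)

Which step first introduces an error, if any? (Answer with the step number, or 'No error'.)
Step 3

Step 3 is incorrect due to a wrong exponent.
The step shows: u**3*(3 - u)*exp(-u)
The correct value should be: u**2*(3 - u)*exp(-u)

Explanation: The exponent 2 on u was incorrectly written as 3: the term u**2*(3 - u)*exp(-u) was incorrectly written as u**3*(3 - u)*exp(-u)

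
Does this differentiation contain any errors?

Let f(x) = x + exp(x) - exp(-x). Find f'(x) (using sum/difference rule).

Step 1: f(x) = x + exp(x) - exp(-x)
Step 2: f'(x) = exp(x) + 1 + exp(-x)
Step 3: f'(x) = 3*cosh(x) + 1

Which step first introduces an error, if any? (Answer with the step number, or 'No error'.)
Step 3

Step 3 is incorrect due to a wrong coefficient.
The step shows: 3*cosh(x) + 1
The correct value should be: 2*cosh(x) + 1

Explanation: The coefficient 2 was incorrectly written as 3: the term 2*cosh(x) was incorrectly written as 3*cosh(x)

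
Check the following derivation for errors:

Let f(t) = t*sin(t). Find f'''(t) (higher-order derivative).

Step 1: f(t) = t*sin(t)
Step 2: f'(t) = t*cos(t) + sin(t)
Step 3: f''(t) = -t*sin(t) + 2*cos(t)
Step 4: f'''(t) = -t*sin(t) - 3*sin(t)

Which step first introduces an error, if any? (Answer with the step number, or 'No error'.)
Step 4

Step 4 is incorrect due to a wrong trig function.
The step shows: -t*sin(t) - 3*sin(t)
The correct value should be: -t*cos(t) - 3*sin(t)

Explanation: cos(t) was incorrectly written as sin(t): the term -t*cos(t) was incorrectly written as -t*sin(t)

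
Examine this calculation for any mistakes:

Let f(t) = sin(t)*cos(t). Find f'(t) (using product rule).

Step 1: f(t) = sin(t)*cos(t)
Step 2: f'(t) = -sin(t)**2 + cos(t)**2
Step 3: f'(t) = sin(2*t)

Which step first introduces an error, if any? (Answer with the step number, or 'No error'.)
Step 3

Step 3 is incorrect due to a wrong trig function.
The step shows: sin(2*t)
The correct value should be: cos(2*t)

Explanation: cos(2*t) was incorrectly written as sin(2*t): the term cos(2*t) was incorrectly written as sin(2*t)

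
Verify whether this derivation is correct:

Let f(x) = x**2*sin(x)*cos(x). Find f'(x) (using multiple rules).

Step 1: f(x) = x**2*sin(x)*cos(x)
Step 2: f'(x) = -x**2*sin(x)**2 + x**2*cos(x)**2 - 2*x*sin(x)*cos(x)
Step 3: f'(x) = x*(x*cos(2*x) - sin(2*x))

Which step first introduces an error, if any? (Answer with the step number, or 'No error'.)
Step 2

Step 2 is incorrect due to a sign flip.
The step shows: -x**2*sin(x)**2 + x**2*cos(x)**2 - 2*x*sin(x)*cos(x)
The correct value should be: -x**2*sin(x)**2 + x**2*cos(x)**2 + 2*x*sin(x)*cos(x)

Explanation: The sign of one term was flipped: the term 2*x*sin(x)*cos(x) was incorrectly written as -2*x*sin(x)*cos(x)
The later steps are derived from this incorrect expression, so the error originates in Step 2.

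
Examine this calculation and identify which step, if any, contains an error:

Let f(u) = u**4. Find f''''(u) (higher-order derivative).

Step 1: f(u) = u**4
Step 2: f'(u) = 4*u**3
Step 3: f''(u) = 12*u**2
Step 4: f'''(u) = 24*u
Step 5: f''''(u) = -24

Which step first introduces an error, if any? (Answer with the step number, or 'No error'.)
Step 5

Step 5 is incorrect due to a sign flip.
The step shows: -24
The correct value should be: 24

Explanation: The sign of the whole expression was flipped: the term 24 was incorrectly written as -24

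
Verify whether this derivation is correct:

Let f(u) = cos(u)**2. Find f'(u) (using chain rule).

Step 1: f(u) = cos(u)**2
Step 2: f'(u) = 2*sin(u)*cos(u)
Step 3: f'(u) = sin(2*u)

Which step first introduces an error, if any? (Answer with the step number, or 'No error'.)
Step 2

Step 2 is incorrect due to a sign flip.
The step shows: 2*sin(u)*cos(u)
The correct value should be: -2*sin(u)*cos(u)

Explanation: The sign of the whole expression was flipped: the term -2*sin(u)*cos(u) was incorrectly written as 2*sin(u)*cos(u)
The later steps are derived from this incorrect expression, so the error originates in Step 2.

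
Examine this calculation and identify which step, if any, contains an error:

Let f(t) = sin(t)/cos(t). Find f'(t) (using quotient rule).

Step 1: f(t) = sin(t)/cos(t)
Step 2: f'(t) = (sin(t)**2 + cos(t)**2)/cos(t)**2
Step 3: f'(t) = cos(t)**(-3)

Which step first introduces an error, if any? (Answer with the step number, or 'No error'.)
Step 3

Step 3 is incorrect due to a wrong exponent.
The step shows: cos(t)**(-3)
The correct value should be: cos(t)**(-2)

Explanation: The exponent -2 on cos(t) was incorrectly written as -3: the term cos(t)**(-2) was incorrectly written as cos(t)**(-3)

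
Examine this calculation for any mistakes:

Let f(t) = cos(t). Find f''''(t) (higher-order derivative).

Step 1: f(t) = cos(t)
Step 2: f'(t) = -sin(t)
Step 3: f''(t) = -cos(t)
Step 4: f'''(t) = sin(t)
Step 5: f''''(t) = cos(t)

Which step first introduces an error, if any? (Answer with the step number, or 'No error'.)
No error

All steps in this derivation are correct.
The final answer f''''(t) = cos(t) is valid.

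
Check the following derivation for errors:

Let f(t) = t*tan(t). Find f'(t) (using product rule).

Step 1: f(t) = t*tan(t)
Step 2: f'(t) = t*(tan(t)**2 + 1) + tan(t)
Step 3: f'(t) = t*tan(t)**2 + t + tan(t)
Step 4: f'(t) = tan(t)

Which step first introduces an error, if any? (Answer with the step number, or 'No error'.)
Step 4

Step 4 is incorrect due to a dropped term.
The step shows: tan(t)
The correct value should be: t/cos(t)**2 + tan(t)

Explanation: A term was dropped: the term t/cos(t)**2 was incorrectly omitted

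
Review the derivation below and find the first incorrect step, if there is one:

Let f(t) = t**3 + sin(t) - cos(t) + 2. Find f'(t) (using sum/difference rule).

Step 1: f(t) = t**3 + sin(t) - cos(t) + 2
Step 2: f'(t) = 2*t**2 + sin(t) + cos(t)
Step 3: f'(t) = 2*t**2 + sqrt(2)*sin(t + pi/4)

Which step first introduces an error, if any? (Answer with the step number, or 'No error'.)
Step 2

Step 2 is incorrect due to a wrong coefficient.
The step shows: 2*t**2 + sin(t) + cos(t)
The correct value should be: 3*t**2 + sin(t) + cos(t)

Explanation: The coefficient 3 was incorrectly written as 2: the term 3*t**2 was incorrectly written as 2*t**2
The later steps are derived from this incorrect expression, so the error originates in Step 2.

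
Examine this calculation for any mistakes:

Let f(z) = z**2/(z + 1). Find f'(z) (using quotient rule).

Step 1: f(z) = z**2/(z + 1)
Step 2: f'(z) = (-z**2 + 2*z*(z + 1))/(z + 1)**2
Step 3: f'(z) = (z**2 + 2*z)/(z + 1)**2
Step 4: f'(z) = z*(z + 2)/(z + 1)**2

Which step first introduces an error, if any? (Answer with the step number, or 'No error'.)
No error

All steps in this derivation are correct.
The final answer f'(z) = z*(z + 2)/(z + 1)**2 is valid.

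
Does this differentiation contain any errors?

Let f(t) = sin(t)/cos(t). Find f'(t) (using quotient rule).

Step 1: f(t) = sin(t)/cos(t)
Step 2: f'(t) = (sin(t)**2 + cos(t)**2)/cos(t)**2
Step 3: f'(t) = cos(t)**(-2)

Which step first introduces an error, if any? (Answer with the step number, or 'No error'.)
No error

All steps in this derivation are correct.
The final answer f'(t) = cos(t)**(-2) is valid.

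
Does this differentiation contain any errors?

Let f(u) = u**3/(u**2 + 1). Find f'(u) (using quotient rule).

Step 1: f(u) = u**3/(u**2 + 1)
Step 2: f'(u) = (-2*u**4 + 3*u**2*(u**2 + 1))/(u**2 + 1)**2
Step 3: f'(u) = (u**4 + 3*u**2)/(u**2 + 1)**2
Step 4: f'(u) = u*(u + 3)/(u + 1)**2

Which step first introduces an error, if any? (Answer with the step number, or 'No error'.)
Step 4

Step 4 is incorrect due to a wrong exponent.
The step shows: u*(u + 3)/(u + 1)**2
The correct value should be: u**2*(u**2 + 3)/(u**2 + 1)**2

Explanation: The exponent 2 on u was incorrectly written as 1: the term u**2*(u**2 + 3)/(u**2 + 1)**2 was incorrectly written as u*(u + 3)/(u + 1)**2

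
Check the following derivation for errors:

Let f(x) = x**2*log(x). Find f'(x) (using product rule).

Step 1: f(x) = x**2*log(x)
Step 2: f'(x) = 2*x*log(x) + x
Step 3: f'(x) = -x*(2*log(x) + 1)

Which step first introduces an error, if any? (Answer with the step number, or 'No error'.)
Step 3

Step 3 is incorrect due to a sign flip.
The step shows: -x*(2*log(x) + 1)
The correct value should be: x*(2*log(x) + 1)

Explanation: The sign of the whole expression was flipped: the term x*(2*log(x) + 1) was incorrectly written as -x*(2*log(x) + 1)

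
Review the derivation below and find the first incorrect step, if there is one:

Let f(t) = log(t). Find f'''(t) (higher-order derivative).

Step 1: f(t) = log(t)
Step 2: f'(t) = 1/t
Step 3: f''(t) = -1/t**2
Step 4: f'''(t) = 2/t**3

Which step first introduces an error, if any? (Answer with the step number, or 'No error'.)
No error

All steps in this derivation are correct.
The final answer f'''(t) = 2/t**3 is valid.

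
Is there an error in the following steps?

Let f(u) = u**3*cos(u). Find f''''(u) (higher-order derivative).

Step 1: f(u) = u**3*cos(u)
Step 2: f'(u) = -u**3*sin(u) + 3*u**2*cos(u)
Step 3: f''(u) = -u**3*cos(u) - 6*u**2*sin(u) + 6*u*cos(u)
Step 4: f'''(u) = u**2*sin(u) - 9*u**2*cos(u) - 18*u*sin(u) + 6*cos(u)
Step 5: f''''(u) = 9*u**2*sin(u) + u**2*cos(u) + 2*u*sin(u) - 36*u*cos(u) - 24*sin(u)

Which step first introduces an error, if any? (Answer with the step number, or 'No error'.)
Step 4

Step 4 is incorrect due to a wrong exponent.
The step shows: u**2*sin(u) - 9*u**2*cos(u) - 18*u*sin(u) + 6*cos(u)
The correct value should be: u**3*sin(u) - 9*u**2*cos(u) - 18*u*sin(u) + 6*cos(u)

Explanation: The exponent 3 on u was incorrectly written as 2: the term u**3*sin(u) was incorrectly written as u**2*sin(u)
The later steps are derived from this incorrect expression, so the error originates in Step 4.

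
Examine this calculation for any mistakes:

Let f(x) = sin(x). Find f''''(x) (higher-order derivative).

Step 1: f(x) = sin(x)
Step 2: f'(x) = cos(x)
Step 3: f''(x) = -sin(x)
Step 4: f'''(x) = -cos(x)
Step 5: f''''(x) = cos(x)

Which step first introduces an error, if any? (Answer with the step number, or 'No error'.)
Step 5

Step 5 is incorrect due to a wrong trig function.
The step shows: cos(x)
The correct value should be: sin(x)

Explanation: sin(x) was incorrectly written as cos(x): the term sin(x) was incorrectly written as cos(x)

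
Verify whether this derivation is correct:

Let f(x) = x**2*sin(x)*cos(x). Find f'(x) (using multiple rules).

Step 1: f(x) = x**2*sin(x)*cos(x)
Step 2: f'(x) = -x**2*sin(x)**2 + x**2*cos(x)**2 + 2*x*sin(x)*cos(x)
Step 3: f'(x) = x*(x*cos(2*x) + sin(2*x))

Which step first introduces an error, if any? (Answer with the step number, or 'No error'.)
No error

All steps in this derivation are correct.
The final answer f'(x) = x*(x*cos(2*x) + sin(2*x)) is valid.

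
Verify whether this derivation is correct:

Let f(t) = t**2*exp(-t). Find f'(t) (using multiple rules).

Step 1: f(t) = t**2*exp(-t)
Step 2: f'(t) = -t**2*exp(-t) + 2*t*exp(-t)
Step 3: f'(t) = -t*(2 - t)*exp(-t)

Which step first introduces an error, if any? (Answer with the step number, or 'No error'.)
Step 3

Step 3 is incorrect due to a sign flip.
The step shows: -t*(2 - t)*exp(-t)
The correct value should be: t*(2 - t)*exp(-t)

Explanation: The sign of the whole expression was flipped: the term t*(2 - t)*exp(-t) was incorrectly written as -t*(2 - t)*exp(-t)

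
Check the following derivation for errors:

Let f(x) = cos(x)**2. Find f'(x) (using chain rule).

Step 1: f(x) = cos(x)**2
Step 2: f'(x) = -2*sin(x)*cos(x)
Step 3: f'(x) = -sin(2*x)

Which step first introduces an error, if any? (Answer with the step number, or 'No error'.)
No error

All steps in this derivation are correct.
The final answer f'(x) = -sin(2*x) is valid.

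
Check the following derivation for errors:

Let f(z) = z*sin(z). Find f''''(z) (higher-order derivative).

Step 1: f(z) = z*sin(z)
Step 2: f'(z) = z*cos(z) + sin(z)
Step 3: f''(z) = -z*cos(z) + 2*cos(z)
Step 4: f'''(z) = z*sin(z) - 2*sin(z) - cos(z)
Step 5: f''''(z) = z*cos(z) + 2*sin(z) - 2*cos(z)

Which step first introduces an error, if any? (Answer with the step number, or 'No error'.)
Step 3

Step 3 is incorrect due to a wrong trig function.
The step shows: -z*cos(z) + 2*cos(z)
The correct value should be: -z*sin(z) + 2*cos(z)

Explanation: sin(z) was incorrectly written as cos(z): the term -z*sin(z) was incorrectly written as -z*cos(z)
The later steps are derived from this incorrect expression, so the error originates in Step 3.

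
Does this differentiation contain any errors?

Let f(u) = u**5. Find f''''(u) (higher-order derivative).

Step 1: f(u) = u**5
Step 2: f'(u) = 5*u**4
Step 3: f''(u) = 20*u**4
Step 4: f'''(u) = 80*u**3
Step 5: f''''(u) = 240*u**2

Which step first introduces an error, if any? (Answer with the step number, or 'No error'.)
Step 3

Step 3 is incorrect due to a wrong exponent.
The step shows: 20*u**4
The correct value should be: 20*u**3

Explanation: The exponent 3 on u was incorrectly written as 4: the term 20*u**3 was incorrectly written as 20*u**4
The later steps are derived from this incorrect expression, so the error originates in Step 3.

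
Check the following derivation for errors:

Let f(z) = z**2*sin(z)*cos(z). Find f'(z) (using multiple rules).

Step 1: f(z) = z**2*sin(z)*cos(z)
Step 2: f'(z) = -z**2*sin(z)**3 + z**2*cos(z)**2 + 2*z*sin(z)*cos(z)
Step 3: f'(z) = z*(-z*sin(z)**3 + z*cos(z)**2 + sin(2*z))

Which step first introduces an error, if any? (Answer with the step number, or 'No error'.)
Step 2

Step 2 is incorrect due to a wrong exponent.
The step shows: -z**2*sin(z)**3 + z**2*cos(z)**2 + 2*z*sin(z)*cos(z)
The correct value should be: -z**2*sin(z)**2 + z**2*cos(z)**2 + 2*z*sin(z)*cos(z)

Explanation: The exponent 2 on sin(z) was incorrectly written as 3: the term -z**2*sin(z)**2 was incorrectly written as -z**2*sin(z)**3
The later steps are derived from this incorrect expression, so the error originates in Step 2.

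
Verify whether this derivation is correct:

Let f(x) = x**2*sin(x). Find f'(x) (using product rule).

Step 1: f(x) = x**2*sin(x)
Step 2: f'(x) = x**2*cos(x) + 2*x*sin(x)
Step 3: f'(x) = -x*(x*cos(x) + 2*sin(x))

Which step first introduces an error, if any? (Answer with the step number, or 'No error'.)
Step 3

Step 3 is incorrect due to a sign flip.
The step shows: -x*(x*cos(x) + 2*sin(x))
The correct value should be: x*(x*cos(x) + 2*sin(x))

Explanation: The sign of the whole expression was flipped: the term x*(x*cos(x) + 2*sin(x)) was incorrectly written as -x*(x*cos(x) + 2*sin(x))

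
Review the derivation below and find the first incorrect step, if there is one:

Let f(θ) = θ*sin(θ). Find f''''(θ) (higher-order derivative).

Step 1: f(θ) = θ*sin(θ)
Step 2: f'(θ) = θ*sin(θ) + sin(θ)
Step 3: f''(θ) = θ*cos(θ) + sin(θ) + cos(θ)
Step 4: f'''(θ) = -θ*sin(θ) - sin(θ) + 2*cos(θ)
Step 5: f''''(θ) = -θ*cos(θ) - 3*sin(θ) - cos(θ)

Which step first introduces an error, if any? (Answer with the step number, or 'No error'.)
Step 2

Step 2 is incorrect due to a wrong trig function.
The step shows: θ*sin(θ) + sin(θ)
The correct value should be: θ*cos(θ) + sin(θ)

Explanation: cos(θ) was incorrectly written as sin(θ): the term θ*cos(θ) was incorrectly written as θ*sin(θ)
The later steps are derived from this incorrect expression, so the error originates in Step 2.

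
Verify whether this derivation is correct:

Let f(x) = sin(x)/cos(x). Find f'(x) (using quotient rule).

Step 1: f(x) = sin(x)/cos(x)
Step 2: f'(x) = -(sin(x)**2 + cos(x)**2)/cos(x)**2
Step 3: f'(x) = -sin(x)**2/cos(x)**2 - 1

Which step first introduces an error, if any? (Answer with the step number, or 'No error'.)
Step 2

Step 2 is incorrect due to a sign flip.
The step shows: -(sin(x)**2 + cos(x)**2)/cos(x)**2
The correct value should be: (sin(x)**2 + cos(x)**2)/cos(x)**2

Explanation: The sign of the whole expression was flipped: the term (sin(x)**2 + cos(x)**2)/cos(x)**2 was incorrectly written as -(sin(x)**2 + cos(x)**2)/cos(x)**2
The later steps are derived from this incorrect expression, so the error originates in Step 2.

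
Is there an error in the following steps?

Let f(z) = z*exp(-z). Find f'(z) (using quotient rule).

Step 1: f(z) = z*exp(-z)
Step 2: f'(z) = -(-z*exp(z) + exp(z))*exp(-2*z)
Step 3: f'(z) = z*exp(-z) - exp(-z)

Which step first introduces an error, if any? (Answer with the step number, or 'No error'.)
Step 2

Step 2 is incorrect due to a sign flip.
The step shows: -(-z*exp(z) + exp(z))*exp(-2*z)
The correct value should be: (-z*exp(z) + exp(z))*exp(-2*z)

Explanation: The sign of the whole expression was flipped: the term (-z*exp(z) + exp(z))*exp(-2*z) was incorrectly written as -(-z*exp(z) + exp(z))*exp(-2*z)
The later steps are derived from this incorrect expression, so the error originates in Step 2.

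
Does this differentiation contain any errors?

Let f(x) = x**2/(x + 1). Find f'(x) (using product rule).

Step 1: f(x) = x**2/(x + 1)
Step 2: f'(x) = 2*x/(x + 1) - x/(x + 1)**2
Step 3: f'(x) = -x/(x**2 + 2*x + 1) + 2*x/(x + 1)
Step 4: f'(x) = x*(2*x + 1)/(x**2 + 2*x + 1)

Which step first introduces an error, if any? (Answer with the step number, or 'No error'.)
Step 2

Step 2 is incorrect due to a wrong exponent.
The step shows: 2*x/(x + 1) - x/(x + 1)**2
The correct value should be: -x**2/(x + 1)**2 + 2*x/(x + 1)

Explanation: The exponent 2 on x was incorrectly written as 1: the term -x**2/(x + 1)**2 was incorrectly written as -x/(x + 1)**2
The later steps are derived from this incorrect expression, so the error originates in Step 2.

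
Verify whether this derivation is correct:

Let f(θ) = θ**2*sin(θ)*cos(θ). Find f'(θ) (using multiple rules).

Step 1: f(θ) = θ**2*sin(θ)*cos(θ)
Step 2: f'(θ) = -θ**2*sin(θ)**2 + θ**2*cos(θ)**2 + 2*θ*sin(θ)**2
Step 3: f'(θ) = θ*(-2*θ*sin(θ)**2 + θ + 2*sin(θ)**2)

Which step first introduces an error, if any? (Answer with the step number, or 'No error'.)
Step 2

Step 2 is incorrect due to a wrong trig function.
The step shows: -θ**2*sin(θ)**2 + θ**2*cos(θ)**2 + 2*θ*sin(θ)**2
The correct value should be: -θ**2*sin(θ)**2 + θ**2*cos(θ)**2 + 2*θ*sin(θ)*cos(θ)

Explanation: cos(θ) was incorrectly written as sin(θ): the term 2*θ*sin(θ)*cos(θ) was incorrectly written as 2*θ*sin(θ)**2
The later steps are derived from this incorrect expression, so the error originates in Step 2.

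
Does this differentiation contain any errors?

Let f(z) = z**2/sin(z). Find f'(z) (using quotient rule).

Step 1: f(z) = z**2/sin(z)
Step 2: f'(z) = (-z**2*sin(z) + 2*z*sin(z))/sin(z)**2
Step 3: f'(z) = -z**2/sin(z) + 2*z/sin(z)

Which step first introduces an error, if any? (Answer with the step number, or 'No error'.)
Step 2

Step 2 is incorrect due to a wrong trig function.
The step shows: (-z**2*sin(z) + 2*z*sin(z))/sin(z)**2
The correct value should be: (-z**2*cos(z) + 2*z*sin(z))/sin(z)**2

Explanation: cos(z) was incorrectly written as sin(z): the term (-z**2*cos(z) + 2*z*sin(z))/sin(z)**2 was incorrectly written as (-z**2*sin(z) + 2*z*sin(z))/sin(z)**2
The later steps are derived from this incorrect expression, so the error originates in Step 2.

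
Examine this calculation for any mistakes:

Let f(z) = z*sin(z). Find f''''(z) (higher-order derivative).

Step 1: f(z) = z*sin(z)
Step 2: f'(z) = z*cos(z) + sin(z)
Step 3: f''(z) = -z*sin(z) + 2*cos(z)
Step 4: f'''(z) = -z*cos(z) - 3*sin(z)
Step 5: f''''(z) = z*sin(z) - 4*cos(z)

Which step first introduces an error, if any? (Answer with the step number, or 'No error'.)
No error

All steps in this derivation are correct.
The final answer f''''(z) = z*sin(z) - 4*cos(z) is valid.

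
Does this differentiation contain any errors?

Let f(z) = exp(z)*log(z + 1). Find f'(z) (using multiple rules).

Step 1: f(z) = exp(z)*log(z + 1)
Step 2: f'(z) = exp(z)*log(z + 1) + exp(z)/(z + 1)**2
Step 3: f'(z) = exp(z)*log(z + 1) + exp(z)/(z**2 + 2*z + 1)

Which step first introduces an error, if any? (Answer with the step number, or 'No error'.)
Step 2

Step 2 is incorrect due to a wrong exponent.
The step shows: exp(z)*log(z + 1) + exp(z)/(z + 1)**2
The correct value should be: exp(z)*log(z + 1) + exp(z)/(z + 1)

Explanation: The exponent -1 on z + 1 was incorrectly written as -2: the term exp(z)/(z + 1) was incorrectly written as exp(z)/(z + 1)**2
The later steps are derived from this incorrect expression, so the error originates in Step 2.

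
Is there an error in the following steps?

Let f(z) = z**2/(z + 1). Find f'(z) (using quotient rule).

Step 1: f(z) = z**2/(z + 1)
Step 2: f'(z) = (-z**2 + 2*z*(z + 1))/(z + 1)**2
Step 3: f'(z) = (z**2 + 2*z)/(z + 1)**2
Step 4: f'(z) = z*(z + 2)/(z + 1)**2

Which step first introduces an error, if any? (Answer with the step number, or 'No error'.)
No error

All steps in this derivation are correct.
The final answer f'(z) = z*(z + 2)/(z + 1)**2 is valid.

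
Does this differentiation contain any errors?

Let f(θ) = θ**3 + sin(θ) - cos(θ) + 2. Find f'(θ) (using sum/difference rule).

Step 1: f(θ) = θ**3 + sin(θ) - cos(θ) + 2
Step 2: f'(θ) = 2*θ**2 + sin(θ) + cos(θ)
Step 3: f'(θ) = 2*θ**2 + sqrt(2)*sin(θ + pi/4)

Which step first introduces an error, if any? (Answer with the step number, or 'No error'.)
Step 2

Step 2 is incorrect due to a wrong coefficient.
The step shows: 2*θ**2 + sin(θ) + cos(θ)
The correct value should be: 3*θ**2 + sin(θ) + cos(θ)

Explanation: The coefficient 3 was incorrectly written as 2: the term 3*θ**2 was incorrectly written as 2*θ**2
The later steps are derived from this incorrect expression, so the error originates in Step 2.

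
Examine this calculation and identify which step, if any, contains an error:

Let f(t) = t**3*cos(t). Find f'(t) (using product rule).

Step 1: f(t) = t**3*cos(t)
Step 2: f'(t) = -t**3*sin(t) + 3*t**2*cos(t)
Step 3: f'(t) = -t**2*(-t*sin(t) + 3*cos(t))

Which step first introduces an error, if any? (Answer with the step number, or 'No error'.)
Step 3

Step 3 is incorrect due to a sign flip.
The step shows: -t**2*(-t*sin(t) + 3*cos(t))
The correct value should be: t**2*(-t*sin(t) + 3*cos(t))

Explanation: The sign of the whole expression was flipped: the term t**2*(-t*sin(t) + 3*cos(t)) was incorrectly written as -t**2*(-t*sin(t) + 3*cos(t))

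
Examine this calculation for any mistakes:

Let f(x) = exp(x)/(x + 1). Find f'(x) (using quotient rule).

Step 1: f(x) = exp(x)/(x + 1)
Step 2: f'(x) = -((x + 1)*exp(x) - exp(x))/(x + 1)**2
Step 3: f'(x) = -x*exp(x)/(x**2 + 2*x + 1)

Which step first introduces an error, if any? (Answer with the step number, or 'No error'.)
Step 2

Step 2 is incorrect due to a sign flip.
The step shows: -((x + 1)*exp(x) - exp(x))/(x + 1)**2
The correct value should be: ((x + 1)*exp(x) - exp(x))/(x + 1)**2

Explanation: The sign of the whole expression was flipped: the term ((x + 1)*exp(x) - exp(x))/(x + 1)**2 was incorrectly written as -((x + 1)*exp(x) - exp(x))/(x + 1)**2
The later steps are derived from this incorrect expression, so the error originates in Step 2.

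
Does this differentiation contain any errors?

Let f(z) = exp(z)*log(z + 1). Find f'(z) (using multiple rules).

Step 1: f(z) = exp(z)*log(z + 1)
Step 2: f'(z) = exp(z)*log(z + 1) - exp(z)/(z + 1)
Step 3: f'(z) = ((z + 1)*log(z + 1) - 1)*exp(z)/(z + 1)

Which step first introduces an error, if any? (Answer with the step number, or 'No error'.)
Step 2

Step 2 is incorrect due to a sign flip.
The step shows: exp(z)*log(z + 1) - exp(z)/(z + 1)
The correct value should be: exp(z)*log(z + 1) + exp(z)/(z + 1)

Explanation: The sign of one term was flipped: the term exp(z)/(z + 1) was incorrectly written as -exp(z)/(z + 1)
The later steps are derived from this incorrect expression, so the error originates in Step 2.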